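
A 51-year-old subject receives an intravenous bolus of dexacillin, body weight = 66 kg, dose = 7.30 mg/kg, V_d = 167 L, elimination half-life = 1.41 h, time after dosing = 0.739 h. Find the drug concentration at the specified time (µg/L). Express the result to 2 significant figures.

2000 µg/L

Total dose = 7.30 × 66 = 481.8 mg
C₀ = Dose / Vd = 481.8 / 167 = 2.885 mg/L
k = ln2 / t½ = 0.693147 / 1.41 = 0.4916 h⁻¹
C = C₀ · e^(−k·t) = 2.885 × e^(−0.4916 × 0.739)
  = 2.885 × 0.6954 = 2.006 mg/L
Convert: 2.006 mg/L × 1000 = 2006 µg/L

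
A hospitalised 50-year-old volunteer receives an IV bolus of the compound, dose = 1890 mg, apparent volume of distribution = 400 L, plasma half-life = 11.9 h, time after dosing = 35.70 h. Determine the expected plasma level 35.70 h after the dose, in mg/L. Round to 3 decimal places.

0.591 mg/L

C₀ = Dose / Vd = 1890 / 400 = 4.725 mg/L
k = ln2 / t½ = 0.693147 / 11.9 = 0.05825 h⁻¹
t / t½ = 35.70 / 11.9 = 3 half-lives
C = C₀ × (1/2)^3 = 4.725 × 0.1250 = 0.5906 mg/L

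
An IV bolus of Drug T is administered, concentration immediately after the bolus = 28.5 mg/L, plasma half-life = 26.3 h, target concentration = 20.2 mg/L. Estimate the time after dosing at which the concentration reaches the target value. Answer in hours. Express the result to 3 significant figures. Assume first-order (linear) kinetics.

13.1 h

k = ln2 / t½ = 0.693147 / 26.3 = 0.02636 h⁻¹
t = ln(C₀ / C) / k = ln(28.50 / 20.2) / 0.02636
  = ln(1.411) / 0.02636 = 0.3443 / 0.02636 = 13.06 h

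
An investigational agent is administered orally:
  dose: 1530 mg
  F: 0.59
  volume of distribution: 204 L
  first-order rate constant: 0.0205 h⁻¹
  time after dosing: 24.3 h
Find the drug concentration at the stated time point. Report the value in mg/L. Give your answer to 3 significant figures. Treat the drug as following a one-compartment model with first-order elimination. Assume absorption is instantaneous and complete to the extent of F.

Amount reaching circulation = F × Dose = 0.59 × 1530 = 902.7 mg
C₀ = F·Dose / Vd = 902.7 / 204 = 4.425 mg/L
C = C₀ · e^(−k·t) = 4.425 × e^(−0.02050 × 24.3)
  = 4.425 × 0.6077 = 2.689 mg/L

2.69 mg/L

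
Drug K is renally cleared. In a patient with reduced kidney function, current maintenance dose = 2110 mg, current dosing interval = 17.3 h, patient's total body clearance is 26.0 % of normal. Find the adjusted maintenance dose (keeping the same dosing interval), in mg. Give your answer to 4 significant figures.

To keep the same average steady-state level, dosing rate must scale with clearance.
CL ratio = 26.0 / 100 = 0.2600
New dose (same interval) = 2110 × 0.2600 = 548.6 mg

548.6 mg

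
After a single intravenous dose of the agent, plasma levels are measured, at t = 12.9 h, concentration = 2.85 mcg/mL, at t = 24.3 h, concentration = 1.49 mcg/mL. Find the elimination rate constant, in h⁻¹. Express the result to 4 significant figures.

k = ln(C₁/C₂) / (t₂ − t₁) = ln(2.85/1.49) / (24.3 − 12.9)
  = 0.6485 / 11.40 = 0.05689 h⁻¹

0.05689 h⁻¹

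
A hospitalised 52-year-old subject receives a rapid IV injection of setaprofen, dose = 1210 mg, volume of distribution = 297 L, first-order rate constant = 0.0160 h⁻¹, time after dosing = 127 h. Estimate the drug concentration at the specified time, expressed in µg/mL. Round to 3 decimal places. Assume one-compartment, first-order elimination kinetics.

C₀ = Dose / Vd = 1210 / 297 = 4.074 mg/L
C = C₀ · e^(−k·t) = 4.074 × e^(−0.01600 × 127)
  = 4.074 × 0.1311 = 0.5341 mg/L
(0.5341 mg/L = 0.5341 µg/mL)

0.534 µg/mL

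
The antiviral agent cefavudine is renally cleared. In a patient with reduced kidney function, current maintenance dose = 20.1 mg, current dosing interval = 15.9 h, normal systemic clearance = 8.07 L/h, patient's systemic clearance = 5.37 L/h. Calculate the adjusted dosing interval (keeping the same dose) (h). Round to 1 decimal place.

To keep the same average steady-state level, dosing rate must scale with clearance.
CL ratio = 5.37 / 8.07 = 0.6654
New interval (same dose) = 15.9 / 0.6654 = 23.90 h

23.9 h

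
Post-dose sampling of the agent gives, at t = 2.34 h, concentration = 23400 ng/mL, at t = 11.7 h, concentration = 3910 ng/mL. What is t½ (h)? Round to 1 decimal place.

k = ln(C₁/C₂) / (t₂ − t₁) = ln(23400/3910) / (11.7 − 2.34)
  = 1.789 / 9.360 = 0.1911 h⁻¹
t½ = ln2 / k = 0.693147 / 0.1911 = 3.627 h

3.6 h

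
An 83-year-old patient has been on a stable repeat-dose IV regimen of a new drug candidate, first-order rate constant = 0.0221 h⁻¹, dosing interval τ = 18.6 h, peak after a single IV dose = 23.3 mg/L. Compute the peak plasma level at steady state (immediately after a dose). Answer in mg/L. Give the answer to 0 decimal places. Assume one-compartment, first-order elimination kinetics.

69 mg/L

e^(−kτ) = e^(−0.02210 × 18.6) = 0.6629
Accumulation ratio R = 1 / (1 − e^(−kτ)) = 1 / (1 − 0.6629) = 2.966
Steady-state peak = C₀ × R = 23.3 × 2.966 = 69.11 mg/L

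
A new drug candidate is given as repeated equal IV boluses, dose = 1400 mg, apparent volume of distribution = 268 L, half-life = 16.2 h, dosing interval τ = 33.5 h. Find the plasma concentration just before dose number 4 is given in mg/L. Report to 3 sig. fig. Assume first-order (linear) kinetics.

C₀ per dose = Dose / Vd = 1400 / 268 = 5.224 mg/L
k = ln2 / t½ = 0.693147 / 16.2 = 0.04279 h⁻¹
Fraction remaining after one interval: r = e^(−kτ) = e^(−0.04279 × 33.5) = 0.2385
Before dose 4, 3 doses have been given (aged 1τ, 2τ, 3τ).
C_trough = C₀ × (r + r² + … + r^3) = C₀ × r(1−r^3)/(1−r)
        = 5.224 × 0.2385 × (1 − 0.01357) / (1 − 0.2385) = 1.614 mg/L

1.61 mg/L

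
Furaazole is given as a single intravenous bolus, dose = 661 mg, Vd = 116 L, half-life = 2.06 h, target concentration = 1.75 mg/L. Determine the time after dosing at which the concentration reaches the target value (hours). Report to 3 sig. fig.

C₀ = Dose / Vd = 661.0 / 116 = 5.698 mg/L
k = ln2 / t½ = 0.693147 / 2.06 = 0.3365 h⁻¹
t = ln(C₀ / C) / k = ln(5.698 / 1.75) / 0.3365
  = ln(3.256) / 0.3365 = 1.180 / 0.3365 = 3.507 h

3.51 h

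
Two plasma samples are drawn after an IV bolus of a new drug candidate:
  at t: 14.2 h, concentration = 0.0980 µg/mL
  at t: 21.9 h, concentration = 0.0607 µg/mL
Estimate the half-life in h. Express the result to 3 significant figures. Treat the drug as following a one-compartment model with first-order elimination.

11.1 h

k = ln(C₁/C₂) / (t₂ − t₁) = ln(0.0980/0.0607) / (21.9 − 14.2)
  = 0.4790 / 7.700 = 0.06221 h⁻¹
t½ = ln2 / k = 0.693147 / 0.06221 = 11.14 h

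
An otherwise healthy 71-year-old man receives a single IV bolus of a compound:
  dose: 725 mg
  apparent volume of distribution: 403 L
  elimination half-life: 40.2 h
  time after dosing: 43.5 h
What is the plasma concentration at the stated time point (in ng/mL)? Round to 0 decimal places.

850 ng/mL

C₀ = Dose / Vd = 725.0 / 403 = 1.799 mg/L
k = ln2 / t½ = 0.693147 / 40.2 = 0.01724 h⁻¹
C = C₀ · e^(−k·t) = 1.799 × e^(−0.01724 × 43.5)
  = 1.799 × 0.4724 = 0.8498 mg/L
Convert: 0.8498 mg/L × 1000 = 849.8 ng/mL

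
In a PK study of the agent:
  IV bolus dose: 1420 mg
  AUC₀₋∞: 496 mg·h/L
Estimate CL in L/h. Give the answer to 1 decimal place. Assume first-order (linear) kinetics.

2.9 L/h

CL = Dose / AUC = 1420 / 496 = 2.863 L/h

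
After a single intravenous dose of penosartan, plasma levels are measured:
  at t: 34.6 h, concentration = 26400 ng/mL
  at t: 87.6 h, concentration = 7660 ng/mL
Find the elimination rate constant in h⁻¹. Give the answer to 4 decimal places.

0.0233 h⁻¹

k = ln(C₁/C₂) / (t₂ − t₁) = ln(26400/7660) / (87.6 − 34.6)
  = 1.237 / 53.00 = 0.02334 h⁻¹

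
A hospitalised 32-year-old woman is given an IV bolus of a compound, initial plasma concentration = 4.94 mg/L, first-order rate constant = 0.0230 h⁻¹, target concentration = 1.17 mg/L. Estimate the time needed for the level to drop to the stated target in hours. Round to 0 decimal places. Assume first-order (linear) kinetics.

t = ln(C₀ / C) / k = ln(4.940 / 1.17) / 0.02300
  = ln(4.222) / 0.02300 = 1.440 / 0.02300 = 62.61 h

63 h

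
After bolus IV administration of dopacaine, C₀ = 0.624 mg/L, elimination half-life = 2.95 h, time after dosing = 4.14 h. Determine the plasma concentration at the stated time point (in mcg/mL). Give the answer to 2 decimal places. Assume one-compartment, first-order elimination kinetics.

k = ln2 / t½ = 0.693147 / 2.95 = 0.2350 h⁻¹
C = C₀ · e^(−k·t) = 0.6240 × e^(−0.2350 × 4.14)
  = 0.6240 × 0.3780 = 0.2359 mg/L
(0.2359 mg/L = 0.2359 mcg/mL)

0.24 mcg/mL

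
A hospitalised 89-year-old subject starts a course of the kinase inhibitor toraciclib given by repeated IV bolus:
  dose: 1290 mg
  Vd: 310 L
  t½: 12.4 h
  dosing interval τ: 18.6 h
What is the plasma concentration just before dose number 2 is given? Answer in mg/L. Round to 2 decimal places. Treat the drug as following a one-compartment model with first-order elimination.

1.47 mg/L

C₀ per dose = Dose / Vd = 1290 / 310 = 4.161 mg/L
k = ln2 / t½ = 0.693147 / 12.4 = 0.05590 h⁻¹
Fraction remaining after one interval: r = e^(−kτ) = e^(−0.05590 × 18.6) = 0.3535
Before dose 2, 1 dose has been given (aged 1τ).
C_trough = C₀ × r = 4.161 × 0.3535 = 1.471 mg/L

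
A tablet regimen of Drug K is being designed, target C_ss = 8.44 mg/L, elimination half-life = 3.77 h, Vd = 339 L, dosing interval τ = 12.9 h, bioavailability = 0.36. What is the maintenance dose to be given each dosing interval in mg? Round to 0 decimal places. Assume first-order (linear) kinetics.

k = ln2 / t½ = 0.693147 / 3.77 = 0.1839 h⁻¹
CL = k × Vd = 0.1839 × 339 = 62.34 L/h
At steady state, F × (Dose/τ) = Css × CL.
Dose = Css × CL × τ / F = 8.44 × 62.34 × 12.9 / 0.36 = 18850 mg

18850 mg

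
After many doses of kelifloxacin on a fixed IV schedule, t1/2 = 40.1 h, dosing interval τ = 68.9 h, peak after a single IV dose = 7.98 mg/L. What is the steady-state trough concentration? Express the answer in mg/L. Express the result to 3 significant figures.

3.48 mg/L

k = ln2 / t½ = 0.693147 / 40.1 = 0.01729 h⁻¹
e^(−kτ) = e^(−0.01729 × 68.9) = 0.3038
Accumulation ratio R = 1 / (1 − e^(−kτ)) = 1 / (1 − 0.3038) = 1.436
Steady-state trough = C₀ × R × e^(−kτ) = 7.98 × 1.436 × 0.3038 = 3.481 mg/L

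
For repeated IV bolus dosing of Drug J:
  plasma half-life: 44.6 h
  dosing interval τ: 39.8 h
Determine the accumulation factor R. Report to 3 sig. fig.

k = ln2 / t½ = 0.693147 / 44.6 = 0.01554 h⁻¹
e^(−kτ) = e^(−0.01554 × 39.8) = 0.5388
Accumulation ratio R = 1 / (1 − e^(−kτ)) = 1 / (1 − 0.5388) = 2.168

2.17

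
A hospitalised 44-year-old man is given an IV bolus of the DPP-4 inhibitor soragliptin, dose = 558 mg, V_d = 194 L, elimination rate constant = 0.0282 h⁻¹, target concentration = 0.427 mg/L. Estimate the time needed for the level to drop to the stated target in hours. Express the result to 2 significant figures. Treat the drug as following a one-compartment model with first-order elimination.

68 h

C₀ = Dose / Vd = 558.0 / 194 = 2.876 mg/L
t = ln(C₀ / C) / k = ln(2.876 / 0.427) / 0.02820
  = ln(6.735) / 0.02820 = 1.907 / 0.02820 = 67.62 h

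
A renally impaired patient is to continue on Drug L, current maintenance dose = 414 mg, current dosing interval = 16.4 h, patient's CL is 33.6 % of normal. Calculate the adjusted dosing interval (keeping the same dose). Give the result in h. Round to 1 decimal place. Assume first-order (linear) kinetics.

48.8 h

To keep the same average steady-state level, dosing rate must scale with clearance.
CL ratio = 33.6 / 100 = 0.3360
New interval (same dose) = 16.4 / 0.3360 = 48.81 h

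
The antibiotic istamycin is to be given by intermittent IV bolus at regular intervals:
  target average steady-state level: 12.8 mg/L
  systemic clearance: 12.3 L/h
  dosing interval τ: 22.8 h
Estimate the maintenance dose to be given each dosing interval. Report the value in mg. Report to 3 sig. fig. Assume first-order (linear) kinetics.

3590 mg

At steady state, Dose/τ = Css × CL.
Dose = Css × CL × τ = 12.8 × 12.30 × 22.8 = 3590 mg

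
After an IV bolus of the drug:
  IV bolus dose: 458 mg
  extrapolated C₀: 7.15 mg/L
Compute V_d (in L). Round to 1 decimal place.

Vd = Dose / C₀ = 458.0 / 7.15 = 64.06 L

64.1 L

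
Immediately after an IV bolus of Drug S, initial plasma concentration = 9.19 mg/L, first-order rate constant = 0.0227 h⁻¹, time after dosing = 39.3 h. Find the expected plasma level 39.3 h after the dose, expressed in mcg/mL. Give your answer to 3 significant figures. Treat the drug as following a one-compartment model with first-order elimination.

C = C₀ · e^(−k·t) = 9.190 × e^(−0.02270 × 39.3)
  = 9.190 × 0.4098 = 3.766 mg/L
(3.766 mg/L = 3.766 mcg/mL)

3.77 mcg/mL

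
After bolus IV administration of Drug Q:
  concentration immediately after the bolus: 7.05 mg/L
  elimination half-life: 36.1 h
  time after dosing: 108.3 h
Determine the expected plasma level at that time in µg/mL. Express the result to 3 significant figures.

k = ln2 / t½ = 0.693147 / 36.1 = 0.01920 h⁻¹
t / t½ = 108.3 / 36.1 = 3 half-lives
C = C₀ × (1/2)^3 = 7.050 × 0.1250 = 0.8813 mg/L
(0.8813 mg/L = 0.8813 µg/mL)

0.881 µg/mL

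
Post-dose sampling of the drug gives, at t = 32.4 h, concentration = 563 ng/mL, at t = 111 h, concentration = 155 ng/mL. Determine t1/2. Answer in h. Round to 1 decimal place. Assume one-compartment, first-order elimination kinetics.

42.2 h

k = ln(C₁/C₂) / (t₂ − t₁) = ln(563/155) / (111 − 32.4)
  = 1.290 / 78.60 = 0.01641 h⁻¹
t½ = ln2 / k = 0.693147 / 0.01641 = 42.24 h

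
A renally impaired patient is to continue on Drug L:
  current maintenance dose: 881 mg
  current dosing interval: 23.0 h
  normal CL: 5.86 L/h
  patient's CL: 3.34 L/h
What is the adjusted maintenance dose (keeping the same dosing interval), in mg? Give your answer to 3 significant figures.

To keep the same average steady-state level, dosing rate must scale with clearance.
CL ratio = 3.34 / 5.86 = 0.5700
New dose (same interval) = 881 × 0.5700 = 502.2 mg

502 mg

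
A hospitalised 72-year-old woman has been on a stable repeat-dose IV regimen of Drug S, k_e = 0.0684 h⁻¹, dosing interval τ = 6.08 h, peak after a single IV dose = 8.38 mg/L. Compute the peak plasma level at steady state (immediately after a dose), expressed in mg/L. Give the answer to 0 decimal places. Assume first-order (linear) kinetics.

e^(−kτ) = e^(−0.06840 × 6.08) = 0.6598
Accumulation ratio R = 1 / (1 − e^(−kτ)) = 1 / (1 − 0.6598) = 2.939
Steady-state peak = C₀ × R = 8.38 × 2.939 = 24.63 mg/L

25 mg/L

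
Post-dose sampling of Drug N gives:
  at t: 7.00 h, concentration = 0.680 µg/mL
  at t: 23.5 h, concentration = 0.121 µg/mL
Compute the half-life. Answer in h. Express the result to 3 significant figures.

k = ln(C₁/C₂) / (t₂ − t₁) = ln(0.680/0.121) / (23.5 − 7.00)
  = 1.726 / 16.50 = 0.1046 h⁻¹
t½ = ln2 / k = 0.693147 / 0.1046 = 6.627 h

6.63 h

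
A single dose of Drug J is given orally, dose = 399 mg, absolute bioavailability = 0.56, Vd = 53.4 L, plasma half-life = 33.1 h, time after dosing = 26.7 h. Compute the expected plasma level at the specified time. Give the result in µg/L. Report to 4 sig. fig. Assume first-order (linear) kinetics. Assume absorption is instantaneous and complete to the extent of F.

2392 µg/L

Amount reaching circulation = F × Dose = 0.56 × 399.0 = 223.4 mg
C₀ = F·Dose / Vd = 223.4 / 53.4 = 4.184 mg/L
k = ln2 / t½ = 0.693147 / 33.1 = 0.02094 h⁻¹
C = C₀ · e^(−k·t) = 4.184 × e^(−0.02094 × 26.7)
  = 4.184 × 0.5717 = 2.392 mg/L
Convert: 2.392 mg/L × 1000 = 2392 µg/L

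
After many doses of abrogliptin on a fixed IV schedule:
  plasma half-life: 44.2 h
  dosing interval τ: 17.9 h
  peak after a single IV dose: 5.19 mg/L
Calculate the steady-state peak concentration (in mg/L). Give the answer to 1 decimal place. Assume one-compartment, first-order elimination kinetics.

k = ln2 / t½ = 0.693147 / 44.2 = 0.01568 h⁻¹
e^(−kτ) = e^(−0.01568 × 17.9) = 0.7553
Accumulation ratio R = 1 / (1 − e^(−kτ)) = 1 / (1 − 0.7553) = 4.087
Steady-state peak = C₀ × R = 5.19 × 4.087 = 21.21 mg/L

21.2 mg/L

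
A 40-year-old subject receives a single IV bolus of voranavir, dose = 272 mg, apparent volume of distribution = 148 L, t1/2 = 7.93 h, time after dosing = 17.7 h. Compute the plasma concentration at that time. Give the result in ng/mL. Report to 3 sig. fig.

C₀ = Dose / Vd = 272.0 / 148 = 1.838 mg/L
k = ln2 / t½ = 0.693147 / 7.93 = 0.08741 h⁻¹
C = C₀ · e^(−k·t) = 1.838 × e^(−0.08741 × 17.7)
  = 1.838 × 0.2129 = 0.3913 mg/L
Convert: 0.3913 mg/L × 1000 = 391.3 ng/mL

391 ng/mL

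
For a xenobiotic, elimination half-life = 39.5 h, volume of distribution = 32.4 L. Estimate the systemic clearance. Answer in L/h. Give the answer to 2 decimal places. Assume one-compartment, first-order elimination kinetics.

0.57 L/h

k = ln2 / t½ = 0.693147 / 39.5 = 0.01755 h⁻¹
CL = k × Vd = 0.01755 × 32.4 = 0.5686 L/h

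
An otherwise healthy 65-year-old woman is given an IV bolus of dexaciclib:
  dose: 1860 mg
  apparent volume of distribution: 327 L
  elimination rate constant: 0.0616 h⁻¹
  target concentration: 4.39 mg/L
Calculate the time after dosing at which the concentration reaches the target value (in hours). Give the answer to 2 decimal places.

C₀ = Dose / Vd = 1860 / 327 = 5.688 mg/L
t = ln(C₀ / C) / k = ln(5.688 / 4.39) / 0.06160
  = ln(1.296) / 0.06160 = 0.2593 / 0.06160 = 4.209 h

4.21 h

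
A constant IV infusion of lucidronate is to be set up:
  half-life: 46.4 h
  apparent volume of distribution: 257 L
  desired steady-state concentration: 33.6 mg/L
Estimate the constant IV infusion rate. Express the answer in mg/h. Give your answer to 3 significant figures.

129 mg/h

k = ln2 / t½ = 0.693147 / 46.4 = 0.01494 h⁻¹
CL = k × Vd = 0.01494 × 257 = 3.840 L/h
At steady state, infusion rate R₀ = Css × CL = 33.6 × 3.840 = 129.0 mg/h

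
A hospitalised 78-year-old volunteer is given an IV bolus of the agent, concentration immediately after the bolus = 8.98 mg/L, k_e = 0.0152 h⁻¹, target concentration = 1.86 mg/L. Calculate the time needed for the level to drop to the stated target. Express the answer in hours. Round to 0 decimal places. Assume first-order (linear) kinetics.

104 h

t = ln(C₀ / C) / k = ln(8.980 / 1.86) / 0.01520
  = ln(4.828) / 0.01520 = 1.574 / 0.01520 = 103.6 h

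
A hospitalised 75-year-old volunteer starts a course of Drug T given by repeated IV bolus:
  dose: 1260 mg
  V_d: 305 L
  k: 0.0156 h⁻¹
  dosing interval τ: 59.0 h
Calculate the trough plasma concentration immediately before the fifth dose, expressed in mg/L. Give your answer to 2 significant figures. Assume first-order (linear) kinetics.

2.7 mg/L

C₀ per dose = Dose / Vd = 1260 / 305 = 4.131 mg/L
Fraction remaining after one interval: r = e^(−kτ) = e^(−0.01560 × 59.0) = 0.3984
Before dose 5, 4 doses have been given (aged 1τ, 2τ, 3τ, 4τ).
C_trough = C₀ × (r + r² + … + r^4) = C₀ × r(1−r^4)/(1−r)
        = 4.131 × 0.3984 × (1 − 0.02519) / (1 − 0.3984) = 2.667 mg/L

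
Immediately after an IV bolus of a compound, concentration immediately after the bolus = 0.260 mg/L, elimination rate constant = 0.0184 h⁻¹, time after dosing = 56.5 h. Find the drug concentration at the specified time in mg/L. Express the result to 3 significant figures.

0.0919 mg/L

C = C₀ · e^(−k·t) = 0.2600 × e^(−0.01840 × 56.5)
  = 0.2600 × 0.3536 = 0.09194 mg/L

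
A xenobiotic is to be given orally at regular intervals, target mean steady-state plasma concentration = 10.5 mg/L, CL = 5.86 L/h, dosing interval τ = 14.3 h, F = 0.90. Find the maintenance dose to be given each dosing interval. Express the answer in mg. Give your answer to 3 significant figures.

978 mg

At steady state, F × (Dose/τ) = Css × CL.
Dose = Css × CL × τ / F = 10.5 × 5.860 × 14.3 / 0.90 = 977.6 mg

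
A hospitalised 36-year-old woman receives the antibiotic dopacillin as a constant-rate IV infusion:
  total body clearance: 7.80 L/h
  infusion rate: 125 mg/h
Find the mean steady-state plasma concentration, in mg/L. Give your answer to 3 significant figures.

At steady state Css = R₀ / CL = 125 / 7.800 = 16.03 mg/L

16.0 mg/L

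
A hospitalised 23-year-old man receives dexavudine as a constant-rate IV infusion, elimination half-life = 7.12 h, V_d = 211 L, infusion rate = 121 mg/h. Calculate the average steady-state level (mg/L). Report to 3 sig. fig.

5.89 mg/L

k = ln2 / t½ = 0.693147 / 7.12 = 0.09735 h⁻¹
CL = k × Vd = 0.09735 × 211 = 20.54 L/h
At steady state Css = R₀ / CL = 121 / 20.54 = 5.891 mg/L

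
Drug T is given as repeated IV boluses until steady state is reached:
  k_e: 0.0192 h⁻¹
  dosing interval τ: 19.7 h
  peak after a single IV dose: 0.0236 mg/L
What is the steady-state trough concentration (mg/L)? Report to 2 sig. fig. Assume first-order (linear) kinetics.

e^(−kτ) = e^(−0.01920 × 19.7) = 0.6851
Accumulation ratio R = 1 / (1 − e^(−kτ)) = 1 / (1 − 0.6851) = 3.176
Steady-state trough = C₀ × R × e^(−kτ) = 0.0236 × 3.176 × 0.6851 = 0.05135 mg/L

0.051 mg/L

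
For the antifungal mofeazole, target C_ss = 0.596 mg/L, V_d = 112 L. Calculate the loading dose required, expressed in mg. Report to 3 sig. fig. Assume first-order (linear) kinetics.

LD = Css × Vd = 0.596 × 112 = 66.75 mg

66.8 mg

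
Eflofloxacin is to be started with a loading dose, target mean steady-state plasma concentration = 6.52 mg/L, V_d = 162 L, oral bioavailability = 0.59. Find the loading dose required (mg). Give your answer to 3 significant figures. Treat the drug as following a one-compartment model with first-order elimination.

1790 mg

LD = Css × Vd / F = 6.52 × 162 / 0.59 = 1790 mg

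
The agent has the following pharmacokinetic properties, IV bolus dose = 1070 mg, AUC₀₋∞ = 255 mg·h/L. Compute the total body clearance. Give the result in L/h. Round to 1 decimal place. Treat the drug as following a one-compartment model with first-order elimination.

4.2 L/h

CL = Dose / AUC = 1070 / 255 = 4.196 L/h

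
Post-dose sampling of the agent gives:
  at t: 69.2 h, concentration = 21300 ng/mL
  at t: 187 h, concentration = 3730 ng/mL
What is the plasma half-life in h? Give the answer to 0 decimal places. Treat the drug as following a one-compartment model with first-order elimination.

k = ln(C₁/C₂) / (t₂ − t₁) = ln(21300/3730) / (187 − 69.2)
  = 1.742 / 117.8 = 0.01479 h⁻¹
t½ = ln2 / k = 0.693147 / 0.01479 = 46.87 h

47 h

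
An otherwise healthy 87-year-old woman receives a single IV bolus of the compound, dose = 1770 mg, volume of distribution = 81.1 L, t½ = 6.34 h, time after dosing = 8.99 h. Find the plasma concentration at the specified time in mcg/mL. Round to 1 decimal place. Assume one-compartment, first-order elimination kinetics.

8.2 mcg/mL

C₀ = Dose / Vd = 1770 / 81.1 = 21.82 mg/L
k = ln2 / t½ = 0.693147 / 6.34 = 0.1093 h⁻¹
C = C₀ · e^(−k·t) = 21.82 × e^(−0.1093 × 8.99)
  = 21.82 × 0.3743 = 8.167 mg/L
(8.167 mg/L = 8.167 mcg/mL)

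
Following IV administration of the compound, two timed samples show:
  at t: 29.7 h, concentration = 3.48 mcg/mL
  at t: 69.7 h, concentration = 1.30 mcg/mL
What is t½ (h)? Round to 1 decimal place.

k = ln(C₁/C₂) / (t₂ − t₁) = ln(3.48/1.30) / (69.7 − 29.7)
  = 0.9847 / 40.00 = 0.02462 h⁻¹
t½ = ln2 / k = 0.693147 / 0.02462 = 28.15 h

28.2 h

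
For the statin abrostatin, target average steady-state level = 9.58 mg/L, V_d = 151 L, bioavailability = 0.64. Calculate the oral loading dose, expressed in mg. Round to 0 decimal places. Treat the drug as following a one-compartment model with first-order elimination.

2260 mg

LD = Css × Vd / F = 9.58 × 151 / 0.64 = 2260 mg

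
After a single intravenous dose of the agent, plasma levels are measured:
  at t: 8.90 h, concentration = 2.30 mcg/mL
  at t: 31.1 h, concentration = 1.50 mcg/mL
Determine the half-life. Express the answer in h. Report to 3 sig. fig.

36.0 h

k = ln(C₁/C₂) / (t₂ − t₁) = ln(2.30/1.50) / (31.1 − 8.90)
  = 0.4274 / 22.20 = 0.01925 h⁻¹
t½ = ln2 / k = 0.693147 / 0.01925 = 36.01 h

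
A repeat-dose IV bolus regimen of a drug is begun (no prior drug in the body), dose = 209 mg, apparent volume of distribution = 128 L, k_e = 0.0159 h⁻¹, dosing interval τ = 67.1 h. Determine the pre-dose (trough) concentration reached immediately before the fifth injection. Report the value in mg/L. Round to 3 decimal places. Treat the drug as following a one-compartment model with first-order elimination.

C₀ per dose = Dose / Vd = 209 / 128 = 1.633 mg/L
Fraction remaining after one interval: r = e^(−kτ) = e^(−0.01590 × 67.1) = 0.3441
Before dose 5, 4 doses have been given (aged 1τ, 2τ, 3τ, 4τ).
C_trough = C₀ × (r + r² + … + r^4) = C₀ × r(1−r^4)/(1−r)
        = 1.633 × 0.3441 × (1 − 0.01402) / (1 − 0.3441) = 0.8447 mg/L

0.845 mg/L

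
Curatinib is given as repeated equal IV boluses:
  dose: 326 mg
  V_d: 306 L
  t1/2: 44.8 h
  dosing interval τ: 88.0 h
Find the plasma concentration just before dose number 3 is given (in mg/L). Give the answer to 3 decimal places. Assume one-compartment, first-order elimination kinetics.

0.343 mg/L

C₀ per dose = Dose / Vd = 326 / 306 = 1.065 mg/L
k = ln2 / t½ = 0.693147 / 44.8 = 0.01547 h⁻¹
Fraction remaining after one interval: r = e^(−kτ) = e^(−0.01547 × 88.0) = 0.2563
Before dose 3, 2 doses have been given (aged 1τ, 2τ).
C_trough = C₀ × (r + r²) = 1.065 × (0.2563 + 0.06569) = 0.3429 mg/L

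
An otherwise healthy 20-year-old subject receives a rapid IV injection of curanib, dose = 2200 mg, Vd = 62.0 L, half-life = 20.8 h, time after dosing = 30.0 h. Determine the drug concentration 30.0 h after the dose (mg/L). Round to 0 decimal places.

C₀ = Dose / Vd = 2200 / 62.0 = 35.48 mg/L
k = ln2 / t½ = 0.693147 / 20.8 = 0.03332 h⁻¹
C = C₀ · e^(−k·t) = 35.48 × e^(−0.03332 × 30.0)
  = 35.48 × 0.3680 = 13.06 mg/L

13 mg/L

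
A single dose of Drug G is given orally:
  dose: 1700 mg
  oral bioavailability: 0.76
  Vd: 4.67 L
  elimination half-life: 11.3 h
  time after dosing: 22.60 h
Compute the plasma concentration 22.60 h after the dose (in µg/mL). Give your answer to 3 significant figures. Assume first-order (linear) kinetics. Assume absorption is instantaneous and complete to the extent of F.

69.2 µg/mL

Amount reaching circulation = F × Dose = 0.76 × 1700 = 1292 mg
C₀ = F·Dose / Vd = 1292 / 4.67 = 276.7 mg/L
k = ln2 / t½ = 0.693147 / 11.3 = 0.06134 h⁻¹
t / t½ = 22.60 / 11.3 = 2 half-lives
C = C₀ × (1/2)^2 = 276.7 × 0.2500 = 69.18 mg/L
(69.18 mg/L = 69.18 µg/mL)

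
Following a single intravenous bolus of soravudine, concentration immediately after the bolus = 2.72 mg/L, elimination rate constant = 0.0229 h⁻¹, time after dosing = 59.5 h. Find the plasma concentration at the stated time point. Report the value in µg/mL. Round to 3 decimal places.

C = C₀ · e^(−k·t) = 2.720 × e^(−0.02290 × 59.5)
  = 2.720 × 0.2560 = 0.6963 mg/L
(0.6963 mg/L = 0.6963 µg/mL)

0.696 µg/mL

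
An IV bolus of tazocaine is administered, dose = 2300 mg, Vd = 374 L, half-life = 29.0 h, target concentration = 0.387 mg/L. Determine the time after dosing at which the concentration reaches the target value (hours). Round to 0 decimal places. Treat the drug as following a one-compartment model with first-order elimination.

116 h

C₀ = Dose / Vd = 2300 / 374 = 6.150 mg/L
k = ln2 / t½ = 0.693147 / 29.0 = 0.02390 h⁻¹
t = ln(C₀ / C) / k = ln(6.150 / 0.387) / 0.02390
  = ln(15.89) / 0.02390 = 2.766 / 0.02390 = 115.7 h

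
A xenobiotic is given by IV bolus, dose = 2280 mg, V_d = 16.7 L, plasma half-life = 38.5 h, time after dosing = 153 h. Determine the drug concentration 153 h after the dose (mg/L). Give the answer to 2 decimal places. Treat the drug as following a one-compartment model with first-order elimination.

8.69 mg/L

C₀ = Dose / Vd = 2280 / 16.7 = 136.5 mg/L
k = ln2 / t½ = 0.693147 / 38.5 = 0.01800 h⁻¹
C = C₀ · e^(−k·t) = 136.5 × e^(−0.01800 × 153)
  = 136.5 × 0.06367 = 8.691 mg/L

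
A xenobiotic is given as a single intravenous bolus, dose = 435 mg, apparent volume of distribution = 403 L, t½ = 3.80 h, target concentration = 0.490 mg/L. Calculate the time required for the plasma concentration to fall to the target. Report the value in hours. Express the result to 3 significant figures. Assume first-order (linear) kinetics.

C₀ = Dose / Vd = 435.0 / 403 = 1.079 mg/L
k = ln2 / t½ = 0.693147 / 3.80 = 0.1824 h⁻¹
t = ln(C₀ / C) / k = ln(1.079 / 0.490) / 0.1824
  = ln(2.202) / 0.1824 = 0.7894 / 0.1824 = 4.328 h

4.33 h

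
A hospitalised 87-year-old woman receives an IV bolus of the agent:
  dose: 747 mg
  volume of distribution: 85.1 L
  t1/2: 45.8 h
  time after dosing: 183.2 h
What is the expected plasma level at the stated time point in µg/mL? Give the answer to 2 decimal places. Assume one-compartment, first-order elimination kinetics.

0.55 µg/mL

C₀ = Dose / Vd = 747.0 / 85.1 = 8.778 mg/L
k = ln2 / t½ = 0.693147 / 45.8 = 0.01513 h⁻¹
t / t½ = 183.2 / 45.8 = 4 half-lives
C = C₀ × (1/2)^4 = 8.778 × 0.06250 = 0.5486 mg/L
(0.5486 mg/L = 0.5486 µg/mL)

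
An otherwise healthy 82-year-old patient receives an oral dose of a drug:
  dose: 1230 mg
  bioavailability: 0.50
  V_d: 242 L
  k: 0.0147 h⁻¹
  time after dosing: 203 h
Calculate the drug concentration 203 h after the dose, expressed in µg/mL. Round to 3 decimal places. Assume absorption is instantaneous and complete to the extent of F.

0.129 µg/mL

Amount reaching circulation = F × Dose = 0.50 × 1230 = 615.0 mg
C₀ = F·Dose / Vd = 615.0 / 242 = 2.541 mg/L
C = C₀ · e^(−k·t) = 2.541 × e^(−0.01470 × 203)
  = 2.541 × 0.05059 = 0.1285 mg/L
(0.1285 mg/L = 0.1285 µg/mL)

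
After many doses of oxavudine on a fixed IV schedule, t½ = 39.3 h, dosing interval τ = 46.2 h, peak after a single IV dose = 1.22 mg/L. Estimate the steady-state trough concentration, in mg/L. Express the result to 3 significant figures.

k = ln2 / t½ = 0.693147 / 39.3 = 0.01764 h⁻¹
e^(−kτ) = e^(−0.01764 × 46.2) = 0.4427
Accumulation ratio R = 1 / (1 − e^(−kτ)) = 1 / (1 − 0.4427) = 1.794
Steady-state trough = C₀ × R × e^(−kτ) = 1.22 × 1.794 × 0.4427 = 0.9689 mg/L

0.969 mg/L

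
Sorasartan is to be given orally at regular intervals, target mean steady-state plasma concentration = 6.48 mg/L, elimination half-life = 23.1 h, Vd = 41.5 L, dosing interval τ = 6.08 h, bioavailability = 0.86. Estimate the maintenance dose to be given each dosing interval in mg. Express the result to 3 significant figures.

k = ln2 / t½ = 0.693147 / 23.1 = 0.03001 h⁻¹
CL = k × Vd = 0.03001 × 41.5 = 1.245 L/h
At steady state, F × (Dose/τ) = Css × CL.
Dose = Css × CL × τ / F = 6.48 × 1.245 × 6.08 / 0.86 = 57.04 mg

57.0 mg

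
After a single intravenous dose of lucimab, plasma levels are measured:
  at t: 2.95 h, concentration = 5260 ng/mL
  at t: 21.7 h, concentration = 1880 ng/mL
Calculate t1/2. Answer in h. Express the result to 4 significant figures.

12.63 h

k = ln(C₁/C₂) / (t₂ − t₁) = ln(5260/1880) / (21.7 − 2.95)
  = 1.029 / 18.75 = 0.05488 h⁻¹
t½ = ln2 / k = 0.693147 / 0.05488 = 12.63 h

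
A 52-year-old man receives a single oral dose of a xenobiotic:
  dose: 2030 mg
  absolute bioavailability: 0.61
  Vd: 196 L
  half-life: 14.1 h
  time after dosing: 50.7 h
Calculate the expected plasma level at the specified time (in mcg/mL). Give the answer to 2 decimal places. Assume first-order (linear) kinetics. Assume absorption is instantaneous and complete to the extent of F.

Amount reaching circulation = F × Dose = 0.61 × 2030 = 1238 mg
C₀ = F·Dose / Vd = 1238 / 196 = 6.316 mg/L
k = ln2 / t½ = 0.693147 / 14.1 = 0.04916 h⁻¹
C = C₀ · e^(−k·t) = 6.316 × e^(−0.04916 × 50.7)
  = 6.316 × 0.08271 = 0.5224 mg/L
(0.5224 mg/L = 0.5224 mcg/mL)

0.52 mcg/mL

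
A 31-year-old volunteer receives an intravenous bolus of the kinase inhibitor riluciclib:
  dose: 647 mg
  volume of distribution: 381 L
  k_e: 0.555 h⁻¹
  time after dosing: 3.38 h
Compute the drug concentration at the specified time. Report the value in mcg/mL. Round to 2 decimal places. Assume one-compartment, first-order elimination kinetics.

C₀ = Dose / Vd = 647.0 / 381 = 1.698 mg/L
C = C₀ · e^(−k·t) = 1.698 × e^(−0.5550 × 3.38)
  = 1.698 × 0.1532 = 0.2601 mg/L
(0.2601 mg/L = 0.2601 mcg/mL)

0.26 mcg/mL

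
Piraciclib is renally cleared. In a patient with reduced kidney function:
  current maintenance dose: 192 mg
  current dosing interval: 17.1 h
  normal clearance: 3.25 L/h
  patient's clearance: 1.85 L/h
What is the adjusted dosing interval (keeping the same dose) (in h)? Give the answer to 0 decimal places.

30 h

To keep the same average steady-state level, dosing rate must scale with clearance.
CL ratio = 1.85 / 3.25 = 0.5692
New interval (same dose) = 17.1 / 0.5692 = 30.04 h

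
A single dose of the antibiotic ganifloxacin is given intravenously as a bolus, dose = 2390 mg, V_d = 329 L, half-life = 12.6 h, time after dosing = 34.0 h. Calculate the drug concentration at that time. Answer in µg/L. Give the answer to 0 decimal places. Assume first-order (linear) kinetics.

C₀ = Dose / Vd = 2390 / 329 = 7.264 mg/L
k = ln2 / t½ = 0.693147 / 12.6 = 0.05501 h⁻¹
C = C₀ · e^(−k·t) = 7.264 × e^(−0.05501 × 34.0)
  = 7.264 × 0.1541 = 1.119 mg/L
Convert: 1.119 mg/L × 1000 = 1119 µg/L

1119 µg/L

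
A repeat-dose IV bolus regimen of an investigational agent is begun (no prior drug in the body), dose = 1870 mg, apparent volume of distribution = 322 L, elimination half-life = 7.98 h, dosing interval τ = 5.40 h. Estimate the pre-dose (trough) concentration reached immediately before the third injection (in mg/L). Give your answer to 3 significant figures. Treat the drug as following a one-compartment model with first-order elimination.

5.91 mg/L

C₀ per dose = Dose / Vd = 1870 / 322 = 5.807 mg/L
k = ln2 / t½ = 0.693147 / 7.98 = 0.08686 h⁻¹
Fraction remaining after one interval: r = e^(−kτ) = e^(−0.08686 × 5.40) = 0.6256
Before dose 3, 2 doses have been given (aged 1τ, 2τ).
C_trough = C₀ × (r + r²) = 5.807 × (0.6256 + 0.3914) = 5.906 mg/L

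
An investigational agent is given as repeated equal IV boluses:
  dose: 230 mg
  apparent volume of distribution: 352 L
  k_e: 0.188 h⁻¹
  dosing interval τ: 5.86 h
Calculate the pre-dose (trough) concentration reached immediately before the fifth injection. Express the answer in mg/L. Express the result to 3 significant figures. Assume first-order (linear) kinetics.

C₀ per dose = Dose / Vd = 230 / 352 = 0.6534 mg/L
Fraction remaining after one interval: r = e^(−kτ) = e^(−0.1880 × 5.86) = 0.3323
Before dose 5, 4 doses have been given (aged 1τ, 2τ, 3τ, 4τ).
C_trough = C₀ × (r + r² + … + r^4) = C₀ × r(1−r^4)/(1−r)
        = 0.6534 × 0.3323 × (1 − 0.01219) / (1 − 0.3323) = 0.3212 mg/L

0.321 mg/L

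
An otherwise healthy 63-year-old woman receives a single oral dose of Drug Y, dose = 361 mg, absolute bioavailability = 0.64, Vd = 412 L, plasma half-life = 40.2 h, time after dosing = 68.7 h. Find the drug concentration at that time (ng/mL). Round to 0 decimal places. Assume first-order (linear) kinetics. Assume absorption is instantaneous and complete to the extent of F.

172 ng/mL

Amount reaching circulation = F × Dose = 0.64 × 361.0 = 231.0 mg
C₀ = F·Dose / Vd = 231.0 / 412 = 0.5607 mg/L
k = ln2 / t½ = 0.693147 / 40.2 = 0.01724 h⁻¹
C = C₀ · e^(−k·t) = 0.5607 × e^(−0.01724 × 68.7)
  = 0.5607 × 0.3059 = 0.1715 mg/L
Convert: 0.1715 mg/L × 1000 = 171.5 ng/mL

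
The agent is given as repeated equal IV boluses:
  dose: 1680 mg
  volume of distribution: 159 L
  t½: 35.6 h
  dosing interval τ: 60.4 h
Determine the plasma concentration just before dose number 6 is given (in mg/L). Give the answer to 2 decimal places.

4.70 mg/L

C₀ per dose = Dose / Vd = 1680 / 159 = 10.57 mg/L
k = ln2 / t½ = 0.693147 / 35.6 = 0.01947 h⁻¹
Fraction remaining after one interval: r = e^(−kτ) = e^(−0.01947 × 60.4) = 0.3085
Before dose 6, 5 doses have been given (aged 1τ, 2τ, 3τ, 4τ, 5τ).
C_trough = C₀ × (r + r² + … + r^5) = C₀ × r(1−r^5)/(1−r)
        = 10.57 × 0.3085 × (1 − 0.002794) / (1 − 0.3085) = 4.702 mg/L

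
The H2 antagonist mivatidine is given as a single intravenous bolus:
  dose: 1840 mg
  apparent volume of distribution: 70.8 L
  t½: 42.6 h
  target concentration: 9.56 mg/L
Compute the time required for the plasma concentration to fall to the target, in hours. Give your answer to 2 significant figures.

61 h

C₀ = Dose / Vd = 1840 / 70.8 = 25.99 mg/L
k = ln2 / t½ = 0.693147 / 42.6 = 0.01627 h⁻¹
t = ln(C₀ / C) / k = ln(25.99 / 9.56) / 0.01627
  = ln(2.719) / 0.01627 = 1.000 / 0.01627 = 61.46 h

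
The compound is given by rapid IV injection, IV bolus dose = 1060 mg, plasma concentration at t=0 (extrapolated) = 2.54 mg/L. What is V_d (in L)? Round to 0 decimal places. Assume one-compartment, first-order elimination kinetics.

417 L

Vd = Dose / C₀ = 1060 / 2.54 = 417.3 L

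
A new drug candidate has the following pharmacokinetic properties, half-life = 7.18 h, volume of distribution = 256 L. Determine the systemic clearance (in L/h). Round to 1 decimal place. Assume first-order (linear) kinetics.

k = ln2 / t½ = 0.693147 / 7.18 = 0.09654 h⁻¹
CL = k × Vd = 0.09654 × 256 = 24.71 L/h

24.7 L/h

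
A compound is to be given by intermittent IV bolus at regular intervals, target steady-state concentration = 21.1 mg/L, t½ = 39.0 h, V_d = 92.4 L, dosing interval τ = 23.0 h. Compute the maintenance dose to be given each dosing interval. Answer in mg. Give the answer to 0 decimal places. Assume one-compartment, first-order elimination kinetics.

k = ln2 / t½ = 0.693147 / 39.0 = 0.01777 h⁻¹
CL = k × Vd = 0.01777 × 92.4 = 1.642 L/h
At steady state, Dose/τ = Css × CL.
Dose = Css × CL × τ = 21.1 × 1.642 × 23.0 = 796.9 mg

797 mg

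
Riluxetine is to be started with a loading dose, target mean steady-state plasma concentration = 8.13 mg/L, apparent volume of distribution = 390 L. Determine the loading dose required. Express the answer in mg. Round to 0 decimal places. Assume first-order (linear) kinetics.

3171 mg

LD = Css × Vd = 8.13 × 390 = 3171 mg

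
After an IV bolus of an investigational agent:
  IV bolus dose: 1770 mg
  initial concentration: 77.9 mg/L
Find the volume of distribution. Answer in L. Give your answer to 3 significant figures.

22.7 L

Vd = Dose / C₀ = 1770 / 77.9 = 22.72 L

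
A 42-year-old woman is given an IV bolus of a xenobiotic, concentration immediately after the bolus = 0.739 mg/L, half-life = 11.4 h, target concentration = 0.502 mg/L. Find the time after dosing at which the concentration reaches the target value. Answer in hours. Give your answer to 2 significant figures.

6.4 h

k = ln2 / t½ = 0.693147 / 11.4 = 0.06080 h⁻¹
t = ln(C₀ / C) / k = ln(0.7390 / 0.502) / 0.06080
  = ln(1.472) / 0.06080 = 0.3866 / 0.06080 = 6.359 h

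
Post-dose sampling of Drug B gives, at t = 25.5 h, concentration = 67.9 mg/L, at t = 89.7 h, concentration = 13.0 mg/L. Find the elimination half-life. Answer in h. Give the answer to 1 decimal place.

k = ln(C₁/C₂) / (t₂ − t₁) = ln(67.9/13.0) / (89.7 − 25.5)
  = 1.653 / 64.20 = 0.02575 h⁻¹
t½ = ln2 / k = 0.693147 / 0.02575 = 26.92 h

26.9 h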